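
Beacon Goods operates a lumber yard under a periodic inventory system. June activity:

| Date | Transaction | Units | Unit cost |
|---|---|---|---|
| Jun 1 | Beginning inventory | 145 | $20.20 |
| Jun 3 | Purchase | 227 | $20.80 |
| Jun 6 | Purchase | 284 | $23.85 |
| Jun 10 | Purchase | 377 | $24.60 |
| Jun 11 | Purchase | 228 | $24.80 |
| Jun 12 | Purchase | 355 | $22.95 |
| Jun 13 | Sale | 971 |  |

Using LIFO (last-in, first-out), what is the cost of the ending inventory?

Ending inventory = $14,161.65

Jun 13, 971 sold [LIFO — newest first]: 355 @ $22.95 + 228 @ $24.80 + 377 @ $24.60 + 11 @ $23.85 = $23,338.20
Ending inventory: 145 @ $20.20 + 227 @ $20.80 + 273 @ $23.85 = $14,161.65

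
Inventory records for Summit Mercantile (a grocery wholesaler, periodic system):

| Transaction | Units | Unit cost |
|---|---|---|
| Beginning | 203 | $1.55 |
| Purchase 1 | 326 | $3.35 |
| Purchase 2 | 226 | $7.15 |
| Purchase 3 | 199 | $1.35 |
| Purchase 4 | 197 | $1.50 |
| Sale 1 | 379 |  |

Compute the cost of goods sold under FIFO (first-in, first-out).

Sale 1 (379) [FIFO — oldest first]: 203 @ $1.55 + 176 @ $3.35 = $904.25
Ending inventory: 150 @ $3.35 + 226 @ $7.15 + 199 @ $1.35 + 197 @ $1.50 = $2,682.55

COGS = $904.25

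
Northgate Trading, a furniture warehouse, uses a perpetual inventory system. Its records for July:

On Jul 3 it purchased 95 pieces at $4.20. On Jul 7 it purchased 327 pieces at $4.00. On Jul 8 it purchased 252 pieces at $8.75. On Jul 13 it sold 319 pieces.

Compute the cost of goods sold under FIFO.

Jul 13, 319 sold [FIFO — oldest first]: 95 @ $4.20 + 224 @ $4.00 = $1,295.00
Ending inventory: 103 @ $4.00 + 252 @ $8.75 = $2,617.00
Check: goods available $3,912.00 = COGS $1,295.00 + ending $2,617.00

COGS = $1,295.00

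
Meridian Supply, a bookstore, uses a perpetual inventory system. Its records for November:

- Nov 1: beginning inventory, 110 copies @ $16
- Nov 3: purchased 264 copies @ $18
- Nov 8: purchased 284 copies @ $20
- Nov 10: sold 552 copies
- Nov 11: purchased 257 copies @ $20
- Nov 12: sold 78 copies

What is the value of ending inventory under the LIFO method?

Nov 10, 552 sold [LIFO — newest first]: 284 @ $20 + 264 @ $18 + 4 @ $16 = $10,496
Nov 12, 78 sold [LIFO — newest first]: 78 @ $20 = $1,560
Total COGS = $10,496 + $1,560 = $12,056
Ending inventory: 106 @ $16 + 179 @ $20 = $5,276
Check: goods available $17,332 = COGS $12,056 + ending $5,276

Ending inventory = $5,276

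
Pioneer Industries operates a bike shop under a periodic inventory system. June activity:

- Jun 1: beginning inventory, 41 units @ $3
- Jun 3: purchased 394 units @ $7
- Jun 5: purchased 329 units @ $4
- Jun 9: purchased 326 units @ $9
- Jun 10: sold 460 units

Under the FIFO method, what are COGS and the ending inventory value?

COGS = $2,981; ending inventory = $4,150

Jun 10, 460 sold [FIFO — oldest first]: 41 @ $3 + 394 @ $7 + 25 @ $4 = $2,981
Ending inventory: 304 @ $4 + 326 @ $9 = $4,150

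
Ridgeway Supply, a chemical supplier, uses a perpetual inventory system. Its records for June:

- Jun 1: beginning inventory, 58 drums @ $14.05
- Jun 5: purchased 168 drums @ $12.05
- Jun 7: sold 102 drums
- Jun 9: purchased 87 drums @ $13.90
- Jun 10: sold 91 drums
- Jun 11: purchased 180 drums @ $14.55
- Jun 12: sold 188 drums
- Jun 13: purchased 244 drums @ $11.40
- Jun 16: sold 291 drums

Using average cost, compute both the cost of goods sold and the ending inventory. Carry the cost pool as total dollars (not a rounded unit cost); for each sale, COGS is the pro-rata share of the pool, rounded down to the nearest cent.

COGS = $8,655.52; ending inventory = $793.68

After Jun 1: 58 on hand, pool $814.90 (≈ $14.0500 each)
After Jun 5: 226 on hand, pool $2,839.30 (≈ $12.5633 each)
Jun 7, sell 102: 102/226 × $2,839.30 → $1,281.45
After Jun 9: 211 on hand, pool $2,767.15 (≈ $13.1145 each)
Jun 10, sell 91: 91/211 × $2,767.15 → $1,193.41
After Jun 11: 300 on hand, pool $4,192.74 (≈ $13.9758 each)
Jun 12, sell 188: 188/300 × $4,192.74 → $2,627.45
After Jun 13: 356 on hand, pool $4,346.89 (≈ $12.2104 each)
Jun 16, sell 291: 291/356 × $4,346.89 → $3,553.21
Total COGS = $1,281.45 + $1,193.41 + $2,627.45 + $3,553.21 = $8,655.52
Ending inventory (cost pool remaining) = $793.68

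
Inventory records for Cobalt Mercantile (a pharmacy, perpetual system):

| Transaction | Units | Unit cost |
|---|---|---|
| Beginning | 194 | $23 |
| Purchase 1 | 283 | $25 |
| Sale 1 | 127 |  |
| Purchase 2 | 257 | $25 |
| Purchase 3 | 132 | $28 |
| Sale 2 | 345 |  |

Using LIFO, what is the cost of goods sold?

COGS = $12,196

Sale 1 (127) [LIFO — newest first]: 127 @ $25 = $3,175
Sale 2 (345) [LIFO — newest first]: 132 @ $28 + 213 @ $25 = $9,021
Total COGS = $3,175 + $9,021 = $12,196
Ending inventory: 194 @ $23 + 156 @ $25 + 44 @ $25 = $9,462
Check: goods available $21,658 = COGS $12,196 + ending $9,462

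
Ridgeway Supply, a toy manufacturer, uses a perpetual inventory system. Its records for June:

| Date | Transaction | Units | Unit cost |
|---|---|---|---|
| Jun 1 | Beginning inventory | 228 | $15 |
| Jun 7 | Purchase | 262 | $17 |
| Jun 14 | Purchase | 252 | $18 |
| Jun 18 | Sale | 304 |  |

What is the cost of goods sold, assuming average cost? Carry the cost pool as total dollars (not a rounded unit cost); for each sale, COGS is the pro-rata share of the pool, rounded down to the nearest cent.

COGS = $5,084.42

After Jun 1: 228 on hand, pool $3,420.00 (≈ $15.0000 each)
After Jun 7: 490 on hand, pool $7,874.00 (≈ $16.0694 each)
After Jun 14: 742 on hand, pool $12,410.00 (≈ $16.7251 each)
Jun 18, sell 304: 304/742 × $12,410.00 → $5,084.42
Ending inventory (cost pool remaining) = $7,325.58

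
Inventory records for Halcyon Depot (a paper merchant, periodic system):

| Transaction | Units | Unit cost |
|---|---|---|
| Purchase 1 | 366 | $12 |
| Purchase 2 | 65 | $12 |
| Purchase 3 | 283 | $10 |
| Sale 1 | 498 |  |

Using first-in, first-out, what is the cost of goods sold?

COGS = $5,842

Sale 1 (498) [FIFO — oldest first]: 366 @ $12 + 65 @ $12 + 67 @ $10 = $5,842
Ending inventory: 216 @ $10 = $2,160
Check: goods available $8,002 = COGS $5,842 + ending $2,160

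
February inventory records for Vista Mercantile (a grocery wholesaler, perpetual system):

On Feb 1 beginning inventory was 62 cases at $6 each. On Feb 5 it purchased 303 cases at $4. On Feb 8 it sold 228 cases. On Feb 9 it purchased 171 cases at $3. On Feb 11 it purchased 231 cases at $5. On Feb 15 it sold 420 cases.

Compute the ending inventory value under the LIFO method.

Ending inventory = $600

Feb 8, 228 sold [LIFO — newest first]: 228 @ $4 = $912
Feb 15, 420 sold [LIFO — newest first]: 231 @ $5 + 171 @ $3 + 18 @ $4 = $1,740
Total COGS = $912 + $1,740 = $2,652
Ending inventory: 62 @ $6 + 57 @ $4 = $600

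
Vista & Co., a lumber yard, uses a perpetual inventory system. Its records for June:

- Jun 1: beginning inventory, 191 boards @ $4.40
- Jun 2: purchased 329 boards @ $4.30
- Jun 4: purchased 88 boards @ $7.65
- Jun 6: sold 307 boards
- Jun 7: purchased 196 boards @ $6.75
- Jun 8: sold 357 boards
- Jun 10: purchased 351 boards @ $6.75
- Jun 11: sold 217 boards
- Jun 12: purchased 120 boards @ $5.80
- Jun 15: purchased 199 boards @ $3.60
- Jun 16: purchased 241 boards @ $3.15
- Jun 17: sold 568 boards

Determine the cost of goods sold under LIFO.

COGS = $7,325.60

Jun 6, 307 sold [LIFO — newest first]: 88 @ $7.65 + 219 @ $4.30 = $1,614.90
Jun 8, 357 sold [LIFO — newest first]: 196 @ $6.75 + 110 @ $4.30 + 51 @ $4.40 = $2,020.40
Jun 11, 217 sold [LIFO — newest first]: 217 @ $6.75 = $1,464.75
Jun 17, 568 sold [LIFO — newest first]: 241 @ $3.15 + 199 @ $3.60 + 120 @ $5.80 + 8 @ $6.75 = $2,225.55
Total COGS = $1,614.90 + $2,020.40 + $1,464.75 + $2,225.55 = $7,325.60
Ending inventory: 140 @ $4.40 + 126 @ $6.75 = $1,466.50
Check: goods available $8,792.10 = COGS $7,325.60 + ending $1,466.50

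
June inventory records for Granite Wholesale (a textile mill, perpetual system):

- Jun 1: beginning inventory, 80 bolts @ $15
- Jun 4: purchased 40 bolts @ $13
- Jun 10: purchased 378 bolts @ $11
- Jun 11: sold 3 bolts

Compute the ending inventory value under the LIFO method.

Ending inventory = $5,845

Jun 11, 3 sold [LIFO — newest first]: 3 @ $11 = $33
Ending inventory: 80 @ $15 + 40 @ $13 + 375 @ $11 = $5,845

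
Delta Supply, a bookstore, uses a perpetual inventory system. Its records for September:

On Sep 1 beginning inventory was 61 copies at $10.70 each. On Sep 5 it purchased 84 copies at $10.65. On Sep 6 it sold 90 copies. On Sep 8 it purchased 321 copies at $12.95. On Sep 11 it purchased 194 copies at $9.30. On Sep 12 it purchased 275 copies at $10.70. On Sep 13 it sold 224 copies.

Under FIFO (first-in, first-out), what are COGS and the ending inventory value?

COGS = $3,735.85; ending inventory = $6,715.10

Sep 6, 90 sold [FIFO — oldest first]: 61 @ $10.70 + 29 @ $10.65 = $961.55
Sep 13, 224 sold [FIFO — oldest first]: 55 @ $10.65 + 169 @ $12.95 = $2,774.30
Total COGS = $961.55 + $2,774.30 = $3,735.85
Ending inventory: 152 @ $12.95 + 194 @ $9.30 + 275 @ $10.70 = $6,715.10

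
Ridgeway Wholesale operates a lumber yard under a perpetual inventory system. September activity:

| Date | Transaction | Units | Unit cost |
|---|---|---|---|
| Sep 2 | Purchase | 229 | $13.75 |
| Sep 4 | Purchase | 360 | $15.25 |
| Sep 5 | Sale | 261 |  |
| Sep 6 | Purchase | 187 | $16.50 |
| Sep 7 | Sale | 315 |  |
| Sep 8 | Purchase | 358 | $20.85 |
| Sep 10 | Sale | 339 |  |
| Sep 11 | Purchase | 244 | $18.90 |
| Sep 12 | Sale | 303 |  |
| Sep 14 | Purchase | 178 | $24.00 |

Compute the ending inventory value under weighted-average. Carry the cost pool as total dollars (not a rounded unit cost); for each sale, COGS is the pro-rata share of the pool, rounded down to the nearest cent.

After Sep 2: 229 on hand, pool $3,148.75 (≈ $13.7500 each)
After Sep 4: 589 on hand, pool $8,638.75 (≈ $14.6668 each)
Sep 5, sell 261: 261/589 × $8,638.75 → $3,828.03
After Sep 6: 515 on hand, pool $7,896.22 (≈ $15.3325 each)
Sep 7, sell 315: 315/515 × $7,896.22 → $4,829.72
After Sep 8: 558 on hand, pool $10,530.80 (≈ $18.8724 each)
Sep 10, sell 339: 339/558 × $10,530.80 → $6,397.74
After Sep 11: 463 on hand, pool $8,744.66 (≈ $18.8870 each)
Sep 12, sell 303: 303/463 × $8,744.66 → $5,722.74
After Sep 14: 338 on hand, pool $7,293.92 (≈ $21.5796 each)
Total COGS = $3,828.03 + $4,829.72 + $6,397.74 + $5,722.74 = $20,778.23
Ending inventory (cost pool remaining) = $7,293.92

Ending inventory = $7,293.92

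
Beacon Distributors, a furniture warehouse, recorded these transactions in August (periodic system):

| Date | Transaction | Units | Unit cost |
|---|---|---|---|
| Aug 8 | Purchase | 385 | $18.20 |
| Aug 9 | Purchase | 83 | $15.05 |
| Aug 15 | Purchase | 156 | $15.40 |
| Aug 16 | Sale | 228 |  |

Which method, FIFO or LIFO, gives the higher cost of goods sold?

FIFO COGS: 228 @ $18.20 = $4,149.60
LIFO COGS: 156 @ $15.40 + 72 @ $15.05 = $3,486.00

FIFO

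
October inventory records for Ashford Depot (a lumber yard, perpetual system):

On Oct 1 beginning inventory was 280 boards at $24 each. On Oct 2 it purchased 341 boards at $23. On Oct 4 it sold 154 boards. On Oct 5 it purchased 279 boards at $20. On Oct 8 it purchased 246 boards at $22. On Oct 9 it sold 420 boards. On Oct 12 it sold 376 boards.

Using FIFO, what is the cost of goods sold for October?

COGS = $21,243

Oct 4, 154 sold [FIFO — oldest first]: 154 @ $24 = $3,696
Oct 9, 420 sold [FIFO — oldest first]: 126 @ $24 + 294 @ $23 = $9,786
Oct 12, 376 sold [FIFO — oldest first]: 47 @ $23 + 279 @ $20 + 50 @ $22 = $7,761
Total COGS = $3,696 + $9,786 + $7,761 = $21,243
Ending inventory: 196 @ $22 = $4,312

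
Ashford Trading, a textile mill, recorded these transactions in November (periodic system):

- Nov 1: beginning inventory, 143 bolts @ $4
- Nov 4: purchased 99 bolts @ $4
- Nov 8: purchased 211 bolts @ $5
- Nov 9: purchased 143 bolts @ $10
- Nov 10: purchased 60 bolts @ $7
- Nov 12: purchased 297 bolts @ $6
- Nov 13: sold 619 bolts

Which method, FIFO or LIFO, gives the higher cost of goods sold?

FIFO COGS: 143 @ $4 + 99 @ $4 + 211 @ $5 + 143 @ $10 + 23 @ $7 = $3,614
LIFO COGS: 297 @ $6 + 60 @ $7 + 143 @ $10 + 119 @ $5 = $4,227

LIFO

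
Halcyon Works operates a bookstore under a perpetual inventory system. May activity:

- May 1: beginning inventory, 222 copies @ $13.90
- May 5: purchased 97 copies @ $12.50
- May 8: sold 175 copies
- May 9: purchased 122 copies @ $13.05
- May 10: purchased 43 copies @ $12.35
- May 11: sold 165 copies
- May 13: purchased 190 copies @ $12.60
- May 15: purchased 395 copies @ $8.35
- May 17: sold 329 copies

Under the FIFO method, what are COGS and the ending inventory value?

COGS = $8,752.45; ending inventory = $3,361.25

May 8, 175 sold [FIFO — oldest first]: 175 @ $13.90 = $2,432.50
May 11, 165 sold [FIFO — oldest first]: 47 @ $13.90 + 97 @ $12.50 + 21 @ $13.05 = $2,139.85
May 17, 329 sold [FIFO — oldest first]: 101 @ $13.05 + 43 @ $12.35 + 185 @ $12.60 = $4,180.10
Total COGS = $2,432.50 + $2,139.85 + $4,180.10 = $8,752.45
Ending inventory: 5 @ $12.60 + 395 @ $8.35 = $3,361.25
Check: goods available $12,113.70 = COGS $8,752.45 + ending $3,361.25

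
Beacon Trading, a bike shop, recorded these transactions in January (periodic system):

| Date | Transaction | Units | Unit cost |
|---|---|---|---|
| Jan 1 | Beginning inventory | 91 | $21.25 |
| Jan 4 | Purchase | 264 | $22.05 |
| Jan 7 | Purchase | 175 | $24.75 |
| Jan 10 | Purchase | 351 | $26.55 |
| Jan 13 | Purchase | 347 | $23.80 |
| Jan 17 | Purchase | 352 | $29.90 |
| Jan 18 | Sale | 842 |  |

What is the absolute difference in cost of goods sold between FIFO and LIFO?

FIFO COGS: 91 @ $21.25 + 264 @ $22.05 + 175 @ $24.75 + 312 @ $26.55 = $20,369.80
LIFO COGS: 352 @ $29.90 + 347 @ $23.80 + 143 @ $26.55 = $22,580.05
Difference = |$20,369.80 − $22,580.05| = $2,210.25

$2,210.25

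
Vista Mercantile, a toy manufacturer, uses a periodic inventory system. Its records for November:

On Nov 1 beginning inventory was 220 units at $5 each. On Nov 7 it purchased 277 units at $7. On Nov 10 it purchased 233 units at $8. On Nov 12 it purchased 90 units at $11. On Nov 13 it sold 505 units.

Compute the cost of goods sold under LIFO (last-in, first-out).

COGS = $4,128

Nov 13, 505 sold [LIFO — newest first]: 90 @ $11 + 233 @ $8 + 182 @ $7 = $4,128
Ending inventory: 220 @ $5 + 95 @ $7 = $1,765
Check: goods available $5,893 = COGS $4,128 + ending $1,765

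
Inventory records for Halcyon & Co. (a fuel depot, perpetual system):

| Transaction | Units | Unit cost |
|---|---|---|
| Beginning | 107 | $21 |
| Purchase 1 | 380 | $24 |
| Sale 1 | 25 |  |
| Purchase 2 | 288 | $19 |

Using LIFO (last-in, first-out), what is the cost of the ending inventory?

Ending inventory = $16,239

Sale 1 (25) [LIFO — newest first]: 25 @ $24 = $600
Ending inventory: 107 @ $21 + 355 @ $24 + 288 @ $19 = $16,239
Check: goods available $16,839 = COGS $600 + ending $16,239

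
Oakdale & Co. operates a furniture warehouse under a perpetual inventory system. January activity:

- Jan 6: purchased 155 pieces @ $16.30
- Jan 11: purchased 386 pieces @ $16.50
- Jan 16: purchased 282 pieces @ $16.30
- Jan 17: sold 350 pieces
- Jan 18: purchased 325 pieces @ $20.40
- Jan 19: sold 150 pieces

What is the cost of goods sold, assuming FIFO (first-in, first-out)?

COGS = $8,219.00

Jan 17, 350 sold [FIFO — oldest first]: 155 @ $16.30 + 195 @ $16.50 = $5,744.00
Jan 19, 150 sold [FIFO — oldest first]: 150 @ $16.50 = $2,475.00
Total COGS = $5,744.00 + $2,475.00 = $8,219.00
Ending inventory: 41 @ $16.50 + 282 @ $16.30 + 325 @ $20.40 = $11,903.10
Check: goods available $20,122.10 = COGS $8,219.00 + ending $11,903.10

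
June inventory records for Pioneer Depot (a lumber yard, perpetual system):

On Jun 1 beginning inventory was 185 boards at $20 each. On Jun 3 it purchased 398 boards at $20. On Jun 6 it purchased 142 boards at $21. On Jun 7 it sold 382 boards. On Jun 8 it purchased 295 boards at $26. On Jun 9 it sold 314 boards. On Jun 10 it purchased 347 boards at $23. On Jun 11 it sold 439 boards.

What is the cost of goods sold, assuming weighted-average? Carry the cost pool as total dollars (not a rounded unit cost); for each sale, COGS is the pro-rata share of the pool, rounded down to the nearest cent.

COGS = $24,970.48

After Jun 1: 185 on hand, pool $3,700.00 (≈ $20.0000 each)
After Jun 3: 583 on hand, pool $11,660.00 (≈ $20.0000 each)
After Jun 6: 725 on hand, pool $14,642.00 (≈ $20.1959 each)
Jun 7, sell 382: 382/725 × $14,642.00 → $7,714.81
After Jun 8: 638 on hand, pool $14,597.19 (≈ $22.8796 each)
Jun 9, sell 314: 314/638 × $14,597.19 → $7,184.19
After Jun 10: 671 on hand, pool $15,394.00 (≈ $22.9419 each)
Jun 11, sell 439: 439/671 × $15,394.00 → $10,071.48
Total COGS = $7,714.81 + $7,184.19 + $10,071.48 = $24,970.48
Ending inventory (cost pool remaining) = $5,322.52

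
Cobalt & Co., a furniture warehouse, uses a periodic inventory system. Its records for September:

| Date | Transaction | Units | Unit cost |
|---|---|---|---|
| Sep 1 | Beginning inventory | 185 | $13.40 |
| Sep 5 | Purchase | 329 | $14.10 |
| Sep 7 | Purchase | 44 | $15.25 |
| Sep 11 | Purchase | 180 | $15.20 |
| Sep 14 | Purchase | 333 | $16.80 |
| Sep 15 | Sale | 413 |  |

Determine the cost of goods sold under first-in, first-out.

Sep 15, 413 sold [FIFO — oldest first]: 185 @ $13.40 + 228 @ $14.10 = $5,693.80
Ending inventory: 101 @ $14.10 + 44 @ $15.25 + 180 @ $15.20 + 333 @ $16.80 = $10,425.50
Check: goods available $16,119.30 = COGS $5,693.80 + ending $10,425.50

COGS = $5,693.80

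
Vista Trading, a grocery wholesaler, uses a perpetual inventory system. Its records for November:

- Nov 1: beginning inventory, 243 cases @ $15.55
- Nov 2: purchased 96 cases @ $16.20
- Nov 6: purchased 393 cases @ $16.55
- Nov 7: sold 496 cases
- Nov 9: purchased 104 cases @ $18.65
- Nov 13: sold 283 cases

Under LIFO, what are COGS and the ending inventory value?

COGS = $12,891.25; ending inventory = $886.35

Nov 7, 496 sold [LIFO — newest first]: 393 @ $16.55 + 96 @ $16.20 + 7 @ $15.55 = $8,168.20
Nov 13, 283 sold [LIFO — newest first]: 104 @ $18.65 + 179 @ $15.55 = $4,723.05
Total COGS = $8,168.20 + $4,723.05 = $12,891.25
Ending inventory: 57 @ $15.55 = $886.35
Check: goods available $13,777.60 = COGS $12,891.25 + ending $886.35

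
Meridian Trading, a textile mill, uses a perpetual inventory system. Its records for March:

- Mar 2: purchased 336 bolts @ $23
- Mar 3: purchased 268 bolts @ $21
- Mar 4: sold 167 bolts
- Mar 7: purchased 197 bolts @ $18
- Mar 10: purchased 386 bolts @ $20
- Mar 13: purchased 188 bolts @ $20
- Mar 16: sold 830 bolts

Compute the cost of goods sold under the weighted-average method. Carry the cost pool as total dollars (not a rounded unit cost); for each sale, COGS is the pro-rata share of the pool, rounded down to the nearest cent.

COGS = $20,656.40

After Mar 2: 336 on hand, pool $7,728.00 (≈ $23.0000 each)
After Mar 3: 604 on hand, pool $13,356.00 (≈ $22.1126 each)
Mar 4, sell 167: 167/604 × $13,356.00 → $3,692.80
After Mar 7: 634 on hand, pool $13,209.20 (≈ $20.8347 each)
After Mar 10: 1020 on hand, pool $20,929.20 (≈ $20.5188 each)
After Mar 13: 1208 on hand, pool $24,689.20 (≈ $20.4381 each)
Mar 16, sell 830: 830/1208 × $24,689.20 → $16,963.60
Total COGS = $3,692.80 + $16,963.60 = $20,656.40
Ending inventory (cost pool remaining) = $7,725.60
Check: goods available $28,382.00 = COGS $20,656.40 + ending $7,725.60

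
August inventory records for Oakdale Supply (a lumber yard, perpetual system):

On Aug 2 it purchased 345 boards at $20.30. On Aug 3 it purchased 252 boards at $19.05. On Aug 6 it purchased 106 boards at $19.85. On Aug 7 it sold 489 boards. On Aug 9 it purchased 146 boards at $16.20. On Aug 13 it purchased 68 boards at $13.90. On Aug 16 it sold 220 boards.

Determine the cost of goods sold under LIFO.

Aug 7, 489 sold [LIFO — newest first]: 106 @ $19.85 + 252 @ $19.05 + 131 @ $20.30 = $9,564.00
Aug 16, 220 sold [LIFO — newest first]: 68 @ $13.90 + 146 @ $16.20 + 6 @ $20.30 = $3,432.20
Total COGS = $9,564.00 + $3,432.20 = $12,996.20
Ending inventory: 208 @ $20.30 = $4,222.40

COGS = $12,996.20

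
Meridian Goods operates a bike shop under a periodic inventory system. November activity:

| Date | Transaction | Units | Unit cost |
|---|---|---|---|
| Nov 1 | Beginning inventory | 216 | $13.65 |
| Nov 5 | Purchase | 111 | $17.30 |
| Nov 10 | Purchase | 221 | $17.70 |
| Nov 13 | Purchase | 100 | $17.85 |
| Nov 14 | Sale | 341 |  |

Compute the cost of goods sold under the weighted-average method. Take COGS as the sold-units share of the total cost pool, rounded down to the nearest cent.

Nov 14, sell 341: 341/648 × $10,565.40 → $5,559.87
Ending inventory (cost pool remaining) = $5,005.53

COGS = $5,559.87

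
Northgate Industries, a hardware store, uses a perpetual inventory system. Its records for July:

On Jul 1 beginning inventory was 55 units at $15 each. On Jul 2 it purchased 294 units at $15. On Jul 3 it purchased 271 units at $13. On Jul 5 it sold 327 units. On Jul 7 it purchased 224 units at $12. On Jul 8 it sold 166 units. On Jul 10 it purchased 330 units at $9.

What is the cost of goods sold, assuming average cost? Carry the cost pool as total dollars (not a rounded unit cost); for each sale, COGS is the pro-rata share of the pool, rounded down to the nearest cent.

COGS = $6,811.12

After Jul 1: 55 on hand, pool $825.00 (≈ $15.0000 each)
After Jul 2: 349 on hand, pool $5,235.00 (≈ $15.0000 each)
After Jul 3: 620 on hand, pool $8,758.00 (≈ $14.1258 each)
Jul 5, sell 327: 327/620 × $8,758.00 → $4,619.13
After Jul 7: 517 on hand, pool $6,826.87 (≈ $13.2048 each)
Jul 8, sell 166: 166/517 × $6,826.87 → $2,191.99
After Jul 10: 681 on hand, pool $7,604.88 (≈ $11.1672 each)
Total COGS = $4,619.13 + $2,191.99 = $6,811.12
Ending inventory (cost pool remaining) = $7,604.88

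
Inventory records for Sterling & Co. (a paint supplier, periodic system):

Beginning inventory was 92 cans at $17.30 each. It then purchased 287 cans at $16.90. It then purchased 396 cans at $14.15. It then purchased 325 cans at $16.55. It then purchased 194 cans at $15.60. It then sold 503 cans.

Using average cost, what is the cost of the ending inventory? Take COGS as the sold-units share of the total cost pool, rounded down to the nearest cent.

Ending inventory = $12,501.01

Sale 1, sell 503: 503/1294 × $20,450.45 → $7,949.44
Ending inventory (cost pool remaining) = $12,501.01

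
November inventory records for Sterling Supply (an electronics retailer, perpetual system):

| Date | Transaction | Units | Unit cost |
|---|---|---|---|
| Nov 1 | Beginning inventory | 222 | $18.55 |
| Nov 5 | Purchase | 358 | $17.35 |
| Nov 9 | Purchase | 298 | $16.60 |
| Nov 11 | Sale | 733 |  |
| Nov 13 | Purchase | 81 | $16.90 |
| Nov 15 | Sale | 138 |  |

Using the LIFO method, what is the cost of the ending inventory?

Ending inventory = $1,632.40

Nov 11, 733 sold [LIFO — newest first]: 298 @ $16.60 + 358 @ $17.35 + 77 @ $18.55 = $12,586.45
Nov 15, 138 sold [LIFO — newest first]: 81 @ $16.90 + 57 @ $18.55 = $2,426.25
Total COGS = $12,586.45 + $2,426.25 = $15,012.70
Ending inventory: 88 @ $18.55 = $1,632.40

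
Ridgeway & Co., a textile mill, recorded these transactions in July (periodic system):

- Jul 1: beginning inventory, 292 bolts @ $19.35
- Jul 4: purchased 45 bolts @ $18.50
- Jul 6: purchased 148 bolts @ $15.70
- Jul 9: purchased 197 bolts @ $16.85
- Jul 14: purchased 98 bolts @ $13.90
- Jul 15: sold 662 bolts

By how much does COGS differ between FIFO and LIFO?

$584.10

FIFO COGS: 292 @ $19.35 + 45 @ $18.50 + 148 @ $15.70 + 177 @ $16.85 = $11,788.75
LIFO COGS: 98 @ $13.90 + 197 @ $16.85 + 148 @ $15.70 + 45 @ $18.50 + 174 @ $19.35 = $11,204.65
Difference = |$11,788.75 − $11,204.65| = $584.10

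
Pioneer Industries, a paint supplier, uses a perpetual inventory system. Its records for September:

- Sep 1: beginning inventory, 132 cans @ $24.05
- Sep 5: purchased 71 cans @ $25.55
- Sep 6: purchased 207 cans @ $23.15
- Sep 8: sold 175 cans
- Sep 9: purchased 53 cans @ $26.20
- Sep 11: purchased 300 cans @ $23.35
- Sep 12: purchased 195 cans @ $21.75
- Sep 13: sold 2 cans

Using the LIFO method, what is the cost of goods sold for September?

COGS = $4,094.75

Sep 8, 175 sold [LIFO — newest first]: 175 @ $23.15 = $4,051.25
Sep 13, 2 sold [LIFO — newest first]: 2 @ $21.75 = $43.50
Total COGS = $4,051.25 + $43.50 = $4,094.75
Ending inventory: 132 @ $24.05 + 71 @ $25.55 + 32 @ $23.15 + 53 @ $26.20 + 300 @ $23.35 + 193 @ $21.75 = $18,320.80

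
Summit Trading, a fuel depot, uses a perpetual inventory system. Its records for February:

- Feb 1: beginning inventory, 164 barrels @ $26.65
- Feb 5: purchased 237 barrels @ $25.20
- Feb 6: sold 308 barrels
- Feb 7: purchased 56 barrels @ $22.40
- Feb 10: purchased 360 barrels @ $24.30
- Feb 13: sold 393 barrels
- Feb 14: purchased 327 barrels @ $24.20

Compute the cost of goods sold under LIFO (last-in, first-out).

COGS = $17,351.75

Feb 6, 308 sold [LIFO — newest first]: 237 @ $25.20 + 71 @ $26.65 = $7,864.55
Feb 13, 393 sold [LIFO — newest first]: 360 @ $24.30 + 33 @ $22.40 = $9,487.20
Total COGS = $7,864.55 + $9,487.20 = $17,351.75
Ending inventory: 93 @ $26.65 + 23 @ $22.40 + 327 @ $24.20 = $10,907.05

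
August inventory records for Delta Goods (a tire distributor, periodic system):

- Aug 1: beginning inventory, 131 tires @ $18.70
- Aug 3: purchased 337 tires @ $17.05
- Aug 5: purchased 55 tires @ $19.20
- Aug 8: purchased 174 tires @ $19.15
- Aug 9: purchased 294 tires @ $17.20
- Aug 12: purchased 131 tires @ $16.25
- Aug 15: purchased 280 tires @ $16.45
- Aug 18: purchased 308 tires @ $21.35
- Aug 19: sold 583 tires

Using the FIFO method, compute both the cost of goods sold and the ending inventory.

Aug 19, 583 sold [FIFO — oldest first]: 131 @ $18.70 + 337 @ $17.05 + 55 @ $19.20 + 60 @ $19.15 = $10,400.55
Ending inventory: 114 @ $19.15 + 294 @ $17.20 + 131 @ $16.25 + 280 @ $16.45 + 308 @ $21.35 = $20,550.45

COGS = $10,400.55; ending inventory = $20,550.45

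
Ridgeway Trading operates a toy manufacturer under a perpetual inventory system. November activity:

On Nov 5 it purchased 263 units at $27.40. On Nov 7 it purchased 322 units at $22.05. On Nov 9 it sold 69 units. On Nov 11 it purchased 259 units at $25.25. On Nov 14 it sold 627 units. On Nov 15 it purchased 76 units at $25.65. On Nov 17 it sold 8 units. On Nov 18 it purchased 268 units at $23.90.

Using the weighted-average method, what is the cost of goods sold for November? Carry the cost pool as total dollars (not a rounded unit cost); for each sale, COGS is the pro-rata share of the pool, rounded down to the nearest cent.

COGS = $17,387.64

After Nov 5: 263 on hand, pool $7,206.20 (≈ $27.4000 each)
After Nov 7: 585 on hand, pool $14,306.30 (≈ $24.4552 each)
Nov 9, sell 69: 69/585 × $14,306.30 → $1,687.40
After Nov 11: 775 on hand, pool $19,158.65 (≈ $24.7208 each)
Nov 14, sell 627: 627/775 × $19,158.65 → $15,499.96
After Nov 15: 224 on hand, pool $5,608.09 (≈ $25.0361 each)
Nov 17, sell 8: 8/224 × $5,608.09 → $200.28
After Nov 18: 484 on hand, pool $11,813.01 (≈ $24.4070 each)
Total COGS = $1,687.40 + $15,499.96 + $200.28 = $17,387.64
Ending inventory (cost pool remaining) = $11,813.01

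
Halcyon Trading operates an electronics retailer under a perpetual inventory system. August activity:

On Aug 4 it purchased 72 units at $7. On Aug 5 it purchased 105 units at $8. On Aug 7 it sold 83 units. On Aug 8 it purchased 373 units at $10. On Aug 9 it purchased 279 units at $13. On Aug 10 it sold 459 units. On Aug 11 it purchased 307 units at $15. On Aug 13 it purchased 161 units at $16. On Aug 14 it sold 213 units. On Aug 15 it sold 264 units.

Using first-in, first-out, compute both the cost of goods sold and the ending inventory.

COGS = $11,551; ending inventory = $4,331

Aug 7, 83 sold [FIFO — oldest first]: 72 @ $7 + 11 @ $8 = $592
Aug 10, 459 sold [FIFO — oldest first]: 94 @ $8 + 365 @ $10 = $4,402
Aug 14, 213 sold [FIFO — oldest first]: 8 @ $10 + 205 @ $13 = $2,745
Aug 15, 264 sold [FIFO — oldest first]: 74 @ $13 + 190 @ $15 = $3,812
Total COGS = $592 + $4,402 + $2,745 + $3,812 = $11,551
Ending inventory: 117 @ $15 + 161 @ $16 = $4,331
Check: goods available $15,882 = COGS $11,551 + ending $4,331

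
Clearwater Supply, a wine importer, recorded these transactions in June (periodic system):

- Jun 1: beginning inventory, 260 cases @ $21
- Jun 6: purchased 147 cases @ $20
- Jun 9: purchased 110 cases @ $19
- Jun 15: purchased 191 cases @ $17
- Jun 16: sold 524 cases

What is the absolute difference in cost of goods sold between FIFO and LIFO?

FIFO COGS: 260 @ $21 + 147 @ $20 + 110 @ $19 + 7 @ $17 = $10,609
LIFO COGS: 191 @ $17 + 110 @ $19 + 147 @ $20 + 76 @ $21 = $9,873
Difference = |$10,609 − $9,873| = $736

$736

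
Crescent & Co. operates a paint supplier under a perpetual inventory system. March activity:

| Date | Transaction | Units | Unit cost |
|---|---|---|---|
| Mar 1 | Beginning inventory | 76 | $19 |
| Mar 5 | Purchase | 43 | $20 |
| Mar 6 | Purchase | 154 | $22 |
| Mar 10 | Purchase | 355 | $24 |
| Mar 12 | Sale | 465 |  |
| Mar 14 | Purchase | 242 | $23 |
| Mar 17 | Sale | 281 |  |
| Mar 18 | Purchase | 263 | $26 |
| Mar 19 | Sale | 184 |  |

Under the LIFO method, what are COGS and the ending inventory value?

COGS = $22,148; ending inventory = $4,468

Mar 12, 465 sold [LIFO — newest first]: 355 @ $24 + 110 @ $22 = $10,940
Mar 17, 281 sold [LIFO — newest first]: 242 @ $23 + 39 @ $22 = $6,424
Mar 19, 184 sold [LIFO — newest first]: 184 @ $26 = $4,784
Total COGS = $10,940 + $6,424 + $4,784 = $22,148
Ending inventory: 76 @ $19 + 43 @ $20 + 5 @ $22 + 79 @ $26 = $4,468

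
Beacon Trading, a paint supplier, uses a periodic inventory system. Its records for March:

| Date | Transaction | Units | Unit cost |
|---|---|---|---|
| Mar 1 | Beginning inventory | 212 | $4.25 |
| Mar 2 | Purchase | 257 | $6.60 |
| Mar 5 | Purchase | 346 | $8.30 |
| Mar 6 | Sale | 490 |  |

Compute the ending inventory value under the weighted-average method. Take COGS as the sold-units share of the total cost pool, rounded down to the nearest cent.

Mar 6, sell 490: 490/815 × $5,469.00 → $3,288.11
Ending inventory (cost pool remaining) = $2,180.89

Ending inventory = $2,180.89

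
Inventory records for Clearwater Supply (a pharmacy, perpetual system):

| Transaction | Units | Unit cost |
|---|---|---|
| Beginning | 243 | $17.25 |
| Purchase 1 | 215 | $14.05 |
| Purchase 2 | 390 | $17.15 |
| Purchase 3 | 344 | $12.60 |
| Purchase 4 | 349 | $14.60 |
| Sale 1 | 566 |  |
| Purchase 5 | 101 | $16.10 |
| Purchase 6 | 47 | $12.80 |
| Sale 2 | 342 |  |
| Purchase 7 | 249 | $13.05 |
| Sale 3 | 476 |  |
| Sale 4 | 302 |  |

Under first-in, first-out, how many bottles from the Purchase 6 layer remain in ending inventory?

Sale 1 (566) [FIFO — oldest first]: 243 @ $17.25 + 215 @ $14.05 + 108 @ $17.15 = $9,064.70
Sale 2 (342) [FIFO — oldest first]: 282 @ $17.15 + 60 @ $12.60 = $5,592.30
Sale 3 (476) [FIFO — oldest first]: 284 @ $12.60 + 192 @ $14.60 = $6,381.60
Sale 4 (302) [FIFO — oldest first]: 157 @ $14.60 + 101 @ $16.10 + 44 @ $12.80 = $4,481.50
Total COGS = $9,064.70 + $5,592.30 + $6,381.60 + $4,481.50 = $25,520.10
Ending inventory: 3 @ $12.80 + 249 @ $13.05 = $3,287.85
Check: goods available $28,807.95 = COGS $25,520.10 + ending $3,287.85

3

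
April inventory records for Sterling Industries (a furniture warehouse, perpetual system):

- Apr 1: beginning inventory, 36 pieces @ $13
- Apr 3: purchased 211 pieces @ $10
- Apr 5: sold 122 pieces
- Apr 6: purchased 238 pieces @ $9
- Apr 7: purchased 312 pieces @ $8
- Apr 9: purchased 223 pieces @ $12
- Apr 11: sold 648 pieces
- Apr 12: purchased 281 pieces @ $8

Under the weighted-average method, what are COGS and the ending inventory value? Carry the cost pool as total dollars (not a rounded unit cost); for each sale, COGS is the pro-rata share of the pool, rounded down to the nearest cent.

After Apr 1: 36 on hand, pool $468.00 (≈ $13.0000 each)
After Apr 3: 247 on hand, pool $2,578.00 (≈ $10.4372 each)
Apr 5, sell 122: 122/247 × $2,578.00 → $1,273.34
After Apr 6: 363 on hand, pool $3,446.66 (≈ $9.4949 each)
After Apr 7: 675 on hand, pool $5,942.66 (≈ $8.8039 each)
After Apr 9: 898 on hand, pool $8,618.66 (≈ $9.5976 each)
Apr 11, sell 648: 648/898 × $8,618.66 → $6,219.25
After Apr 12: 531 on hand, pool $4,647.41 (≈ $8.7522 each)
Total COGS = $1,273.34 + $6,219.25 = $7,492.59
Ending inventory (cost pool remaining) = $4,647.41

COGS = $7,492.59; ending inventory = $4,647.41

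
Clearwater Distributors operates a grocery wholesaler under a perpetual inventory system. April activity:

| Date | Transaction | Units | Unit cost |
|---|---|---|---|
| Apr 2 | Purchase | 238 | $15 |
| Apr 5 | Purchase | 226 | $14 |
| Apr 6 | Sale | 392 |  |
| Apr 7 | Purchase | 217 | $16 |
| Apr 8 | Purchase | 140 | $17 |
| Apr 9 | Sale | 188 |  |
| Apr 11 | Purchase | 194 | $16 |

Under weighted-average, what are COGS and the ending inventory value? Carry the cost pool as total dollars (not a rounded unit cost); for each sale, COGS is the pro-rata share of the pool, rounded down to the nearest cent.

COGS = $8,711.49; ending inventory = $6,978.51

After Apr 2: 238 on hand, pool $3,570.00 (≈ $15.0000 each)
After Apr 5: 464 on hand, pool $6,734.00 (≈ $14.5129 each)
Apr 6, sell 392: 392/464 × $6,734.00 → $5,689.06
After Apr 7: 289 on hand, pool $4,516.94 (≈ $15.6296 each)
After Apr 8: 429 on hand, pool $6,896.94 (≈ $16.0768 each)
Apr 9, sell 188: 188/429 × $6,896.94 → $3,022.43
After Apr 11: 435 on hand, pool $6,978.51 (≈ $16.0426 each)
Total COGS = $5,689.06 + $3,022.43 = $8,711.49
Ending inventory (cost pool remaining) = $6,978.51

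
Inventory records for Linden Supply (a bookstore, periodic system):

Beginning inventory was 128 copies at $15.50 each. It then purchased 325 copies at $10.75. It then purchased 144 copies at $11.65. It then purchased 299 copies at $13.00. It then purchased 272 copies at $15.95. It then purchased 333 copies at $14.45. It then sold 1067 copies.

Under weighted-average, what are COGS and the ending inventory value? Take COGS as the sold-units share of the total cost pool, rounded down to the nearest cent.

Sale 1, sell 1067: 1067/1501 × $20,192.60 → $14,354.10
Ending inventory (cost pool remaining) = $5,838.50
Check: goods available $20,192.60 = COGS $14,354.10 + ending $5,838.50

COGS = $14,354.10; ending inventory = $5,838.50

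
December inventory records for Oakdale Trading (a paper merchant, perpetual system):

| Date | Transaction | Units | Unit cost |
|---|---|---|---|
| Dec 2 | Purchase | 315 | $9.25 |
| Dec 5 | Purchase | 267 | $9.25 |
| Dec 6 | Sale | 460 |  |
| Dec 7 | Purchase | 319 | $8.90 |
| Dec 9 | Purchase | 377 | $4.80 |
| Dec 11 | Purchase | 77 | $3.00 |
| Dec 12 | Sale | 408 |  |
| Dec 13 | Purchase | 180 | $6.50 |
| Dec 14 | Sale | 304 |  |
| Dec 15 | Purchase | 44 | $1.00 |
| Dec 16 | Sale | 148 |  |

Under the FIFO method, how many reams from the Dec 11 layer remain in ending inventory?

35

Dec 6, 460 sold [FIFO — oldest first]: 315 @ $9.25 + 145 @ $9.25 = $4,255.00
Dec 12, 408 sold [FIFO — oldest first]: 122 @ $9.25 + 286 @ $8.90 = $3,673.90
Dec 14, 304 sold [FIFO — oldest first]: 33 @ $8.90 + 271 @ $4.80 = $1,594.50
Dec 16, 148 sold [FIFO — oldest first]: 106 @ $4.80 + 42 @ $3.00 = $634.80
Total COGS = $4,255.00 + $3,673.90 + $1,594.50 + $634.80 = $10,158.20
Ending inventory: 35 @ $3.00 + 180 @ $6.50 + 44 @ $1.00 = $1,319.00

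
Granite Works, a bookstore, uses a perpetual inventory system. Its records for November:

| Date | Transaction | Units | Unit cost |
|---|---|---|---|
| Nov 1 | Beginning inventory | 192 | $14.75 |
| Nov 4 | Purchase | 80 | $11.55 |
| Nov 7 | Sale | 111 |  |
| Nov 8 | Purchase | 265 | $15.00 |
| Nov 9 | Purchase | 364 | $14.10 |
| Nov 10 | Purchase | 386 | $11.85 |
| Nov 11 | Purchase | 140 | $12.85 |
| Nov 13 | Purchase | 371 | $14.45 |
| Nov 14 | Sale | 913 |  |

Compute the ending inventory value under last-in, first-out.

Ending inventory = $11,256.55

Nov 7, 111 sold [LIFO — newest first]: 80 @ $11.55 + 31 @ $14.75 = $1,381.25
Nov 14, 913 sold [LIFO — newest first]: 371 @ $14.45 + 140 @ $12.85 + 386 @ $11.85 + 16 @ $14.10 = $11,959.65
Total COGS = $1,381.25 + $11,959.65 = $13,340.90
Ending inventory: 161 @ $14.75 + 265 @ $15.00 + 348 @ $14.10 = $11,256.55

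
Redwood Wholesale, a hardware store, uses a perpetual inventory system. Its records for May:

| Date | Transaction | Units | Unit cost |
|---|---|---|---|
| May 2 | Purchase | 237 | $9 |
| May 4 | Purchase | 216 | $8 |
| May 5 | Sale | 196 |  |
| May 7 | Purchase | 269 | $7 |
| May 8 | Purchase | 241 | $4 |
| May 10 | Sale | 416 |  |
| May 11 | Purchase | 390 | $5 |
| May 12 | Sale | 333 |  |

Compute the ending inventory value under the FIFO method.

May 5, 196 sold [FIFO — oldest first]: 196 @ $9 = $1,764
May 10, 416 sold [FIFO — oldest first]: 41 @ $9 + 216 @ $8 + 159 @ $7 = $3,210
May 12, 333 sold [FIFO — oldest first]: 110 @ $7 + 223 @ $4 = $1,662
Total COGS = $1,764 + $3,210 + $1,662 = $6,636
Ending inventory: 18 @ $4 + 390 @ $5 = $2,022

Ending inventory = $2,022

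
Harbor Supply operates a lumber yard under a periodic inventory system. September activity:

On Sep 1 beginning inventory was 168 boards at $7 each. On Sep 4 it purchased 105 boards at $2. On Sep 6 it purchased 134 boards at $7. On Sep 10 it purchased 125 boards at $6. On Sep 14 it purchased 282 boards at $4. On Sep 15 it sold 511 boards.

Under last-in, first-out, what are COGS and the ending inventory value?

Sep 15, 511 sold [LIFO — newest first]: 282 @ $4 + 125 @ $6 + 104 @ $7 = $2,606
Ending inventory: 168 @ $7 + 105 @ $2 + 30 @ $7 = $1,596

COGS = $2,606; ending inventory = $1,596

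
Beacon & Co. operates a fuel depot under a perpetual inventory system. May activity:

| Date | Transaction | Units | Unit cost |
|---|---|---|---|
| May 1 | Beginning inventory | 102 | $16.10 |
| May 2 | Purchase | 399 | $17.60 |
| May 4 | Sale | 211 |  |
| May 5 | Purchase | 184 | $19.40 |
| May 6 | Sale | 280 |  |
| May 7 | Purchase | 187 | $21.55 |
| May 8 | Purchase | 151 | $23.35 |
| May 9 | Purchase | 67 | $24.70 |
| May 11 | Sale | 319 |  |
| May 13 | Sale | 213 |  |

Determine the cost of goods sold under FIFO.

COGS = $19,789.90

May 4, 211 sold [FIFO — oldest first]: 102 @ $16.10 + 109 @ $17.60 = $3,560.60
May 6, 280 sold [FIFO — oldest first]: 280 @ $17.60 = $4,928.00
May 11, 319 sold [FIFO — oldest first]: 10 @ $17.60 + 184 @ $19.40 + 125 @ $21.55 = $6,439.35
May 13, 213 sold [FIFO — oldest first]: 62 @ $21.55 + 151 @ $23.35 = $4,861.95
Total COGS = $3,560.60 + $4,928.00 + $6,439.35 + $4,861.95 = $19,789.90
Ending inventory: 67 @ $24.70 = $1,654.90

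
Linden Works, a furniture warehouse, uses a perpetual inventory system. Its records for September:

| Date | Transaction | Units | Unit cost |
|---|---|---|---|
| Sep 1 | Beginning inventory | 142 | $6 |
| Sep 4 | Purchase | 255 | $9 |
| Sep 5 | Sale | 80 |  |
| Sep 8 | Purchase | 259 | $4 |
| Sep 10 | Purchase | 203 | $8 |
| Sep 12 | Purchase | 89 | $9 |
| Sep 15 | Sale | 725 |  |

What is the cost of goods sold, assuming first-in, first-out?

Sep 5, 80 sold [FIFO — oldest first]: 80 @ $6 = $480
Sep 15, 725 sold [FIFO — oldest first]: 62 @ $6 + 255 @ $9 + 259 @ $4 + 149 @ $8 = $4,895
Total COGS = $480 + $4,895 = $5,375
Ending inventory: 54 @ $8 + 89 @ $9 = $1,233

COGS = $5,375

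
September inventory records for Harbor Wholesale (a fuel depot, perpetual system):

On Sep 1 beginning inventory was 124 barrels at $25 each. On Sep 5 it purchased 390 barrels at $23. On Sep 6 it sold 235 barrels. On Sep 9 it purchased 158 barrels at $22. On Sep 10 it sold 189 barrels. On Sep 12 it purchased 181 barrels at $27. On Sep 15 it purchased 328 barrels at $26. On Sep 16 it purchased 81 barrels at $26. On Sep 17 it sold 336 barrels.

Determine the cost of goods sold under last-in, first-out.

COGS = $18,330

Sep 6, 235 sold [LIFO — newest first]: 235 @ $23 = $5,405
Sep 10, 189 sold [LIFO — newest first]: 158 @ $22 + 31 @ $23 = $4,189
Sep 17, 336 sold [LIFO — newest first]: 81 @ $26 + 255 @ $26 = $8,736
Total COGS = $5,405 + $4,189 + $8,736 = $18,330
Ending inventory: 124 @ $25 + 124 @ $23 + 181 @ $27 + 73 @ $26 = $12,737
Check: goods available $31,067 = COGS $18,330 + ending $12,737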